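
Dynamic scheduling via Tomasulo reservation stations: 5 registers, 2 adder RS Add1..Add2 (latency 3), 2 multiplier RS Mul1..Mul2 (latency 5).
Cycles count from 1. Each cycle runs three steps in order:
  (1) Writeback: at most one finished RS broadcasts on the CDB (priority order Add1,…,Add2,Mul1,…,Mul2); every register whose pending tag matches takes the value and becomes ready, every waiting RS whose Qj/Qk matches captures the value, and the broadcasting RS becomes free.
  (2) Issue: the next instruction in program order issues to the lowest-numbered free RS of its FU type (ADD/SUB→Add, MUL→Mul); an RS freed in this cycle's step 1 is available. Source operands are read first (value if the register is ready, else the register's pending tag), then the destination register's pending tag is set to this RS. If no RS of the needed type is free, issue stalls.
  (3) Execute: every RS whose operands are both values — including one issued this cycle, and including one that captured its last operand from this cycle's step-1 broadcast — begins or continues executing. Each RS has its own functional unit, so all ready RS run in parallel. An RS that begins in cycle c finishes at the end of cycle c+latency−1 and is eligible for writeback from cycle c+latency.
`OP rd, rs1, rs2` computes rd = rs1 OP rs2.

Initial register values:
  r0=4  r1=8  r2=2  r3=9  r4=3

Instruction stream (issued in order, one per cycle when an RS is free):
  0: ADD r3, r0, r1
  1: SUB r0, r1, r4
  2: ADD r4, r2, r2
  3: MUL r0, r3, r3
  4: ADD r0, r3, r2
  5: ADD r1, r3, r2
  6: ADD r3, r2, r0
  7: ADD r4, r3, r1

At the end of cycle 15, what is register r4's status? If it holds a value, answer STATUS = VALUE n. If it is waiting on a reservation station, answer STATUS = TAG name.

c1: issue ADD r3<-Add1 | r0:4,r1:8,r2:2,r3:Add1,r4:3
c2: issue SUB r0<-Add2 | r0:Add2,r1:8,r2:2,r3:Add1,r4:3
c3: stall | r0:Add2,r1:8,r2:2,r3:Add1,r4:3
c4: CDB Add1=12; issue ADD r4<-Add1 | r0:Add2,r1:8,r2:2,r3:12,r4:Add1
c5: CDB Add2=5; issue MUL r0<-Mul1 | r0:Mul1,r1:8,r2:2,r3:12,r4:Add1
c6: issue ADD r0<-Add2 | r0:Add2,r1:8,r2:2,r3:12,r4:Add1
c7: CDB Add1=4; issue ADD r1<-Add1 | r0:Add2,r1:Add1,r2:2,r3:12,r4:4
c8: stall | r0:Add2,r1:Add1,r2:2,r3:12,r4:4
c9: CDB Add2=14; issue ADD r3<-Add2 | r0:14,r1:Add1,r2:2,r3:Add2,r4:4
c10: CDB Add1=14; issue ADD r4<-Add1 | r0:14,r1:14,r2:2,r3:Add2,r4:Add1
c11: CDB Mul1=144 | r0:14,r1:14,r2:2,r3:Add2,r4:Add1
c12: CDB Add2=16 | r0:14,r1:14,r2:2,r3:16,r4:Add1
c13: - | r0:14,r1:14,r2:2,r3:16,r4:Add1
c14: - | r0:14,r1:14,r2:2,r3:16,r4:Add1
c15: CDB Add1=30 | r0:14,r1:14,r2:2,r3:16,r4:30

STATUS = VALUE 30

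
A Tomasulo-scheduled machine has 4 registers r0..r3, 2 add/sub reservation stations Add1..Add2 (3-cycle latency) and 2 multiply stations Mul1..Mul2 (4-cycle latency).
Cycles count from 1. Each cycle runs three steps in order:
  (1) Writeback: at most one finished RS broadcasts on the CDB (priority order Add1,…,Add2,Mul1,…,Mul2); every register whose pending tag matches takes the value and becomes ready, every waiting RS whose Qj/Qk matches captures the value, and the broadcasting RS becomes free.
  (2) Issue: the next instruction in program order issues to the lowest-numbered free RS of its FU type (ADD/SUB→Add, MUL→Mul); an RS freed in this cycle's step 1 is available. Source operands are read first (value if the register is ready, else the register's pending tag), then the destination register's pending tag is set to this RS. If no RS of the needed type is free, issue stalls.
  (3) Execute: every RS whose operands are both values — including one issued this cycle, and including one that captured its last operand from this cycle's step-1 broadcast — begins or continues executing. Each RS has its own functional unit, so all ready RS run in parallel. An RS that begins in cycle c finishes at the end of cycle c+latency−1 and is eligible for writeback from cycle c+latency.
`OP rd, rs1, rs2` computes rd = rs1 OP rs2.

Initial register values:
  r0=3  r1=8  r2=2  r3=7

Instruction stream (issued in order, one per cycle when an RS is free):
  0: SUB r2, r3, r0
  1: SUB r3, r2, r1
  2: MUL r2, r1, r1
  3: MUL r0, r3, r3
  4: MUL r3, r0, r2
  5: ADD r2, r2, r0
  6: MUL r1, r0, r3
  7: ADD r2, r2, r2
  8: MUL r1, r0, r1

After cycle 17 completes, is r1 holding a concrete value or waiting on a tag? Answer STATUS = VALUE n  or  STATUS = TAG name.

STATUS = TAG Mul1

cycle 1: issue SUB r2<-Add1 // r0:3,r1:8,r2:Add1,r3:7
cycle 2: issue SUB r3<-Add2 // r0:3,r1:8,r2:Add1,r3:Add2
cycle 3: issue MUL r2<-Mul1 // r0:3,r1:8,r2:Mul1,r3:Add2
cycle 4: CDB Add1=4; issue MUL r0<-Mul2 // r0:Mul2,r1:8,r2:Mul1,r3:Add2
cycle 5: stall // r0:Mul2,r1:8,r2:Mul1,r3:Add2
cycle 6: stall // r0:Mul2,r1:8,r2:Mul1,r3:Add2
cycle 7: CDB Add2=-4; stall // r0:Mul2,r1:8,r2:Mul1,r3:-4
cycle 8: CDB Mul1=64; issue MUL r3<-Mul1 // r0:Mul2,r1:8,r2:64,r3:Mul1
cycle 9: issue ADD r2<-Add1 // r0:Mul2,r1:8,r2:Add1,r3:Mul1
cycle 10: stall // r0:Mul2,r1:8,r2:Add1,r3:Mul1
cycle 11: CDB Mul2=16; issue MUL r1<-Mul2 // r0:16,r1:Mul2,r2:Add1,r3:Mul1
cycle 12: issue ADD r2<-Add2 // r0:16,r1:Mul2,r2:Add2,r3:Mul1
cycle 13: stall // r0:16,r1:Mul2,r2:Add2,r3:Mul1
cycle 14: CDB Add1=80; stall // r0:16,r1:Mul2,r2:Add2,r3:Mul1
cycle 15: CDB Mul1=1024; issue MUL r1<-Mul1 // r0:16,r1:Mul1,r2:Add2,r3:1024
cycle 16: - // r0:16,r1:Mul1,r2:Add2,r3:1024
cycle 17: CDB Add2=160 // r0:16,r1:Mul1,r2:160,r3:1024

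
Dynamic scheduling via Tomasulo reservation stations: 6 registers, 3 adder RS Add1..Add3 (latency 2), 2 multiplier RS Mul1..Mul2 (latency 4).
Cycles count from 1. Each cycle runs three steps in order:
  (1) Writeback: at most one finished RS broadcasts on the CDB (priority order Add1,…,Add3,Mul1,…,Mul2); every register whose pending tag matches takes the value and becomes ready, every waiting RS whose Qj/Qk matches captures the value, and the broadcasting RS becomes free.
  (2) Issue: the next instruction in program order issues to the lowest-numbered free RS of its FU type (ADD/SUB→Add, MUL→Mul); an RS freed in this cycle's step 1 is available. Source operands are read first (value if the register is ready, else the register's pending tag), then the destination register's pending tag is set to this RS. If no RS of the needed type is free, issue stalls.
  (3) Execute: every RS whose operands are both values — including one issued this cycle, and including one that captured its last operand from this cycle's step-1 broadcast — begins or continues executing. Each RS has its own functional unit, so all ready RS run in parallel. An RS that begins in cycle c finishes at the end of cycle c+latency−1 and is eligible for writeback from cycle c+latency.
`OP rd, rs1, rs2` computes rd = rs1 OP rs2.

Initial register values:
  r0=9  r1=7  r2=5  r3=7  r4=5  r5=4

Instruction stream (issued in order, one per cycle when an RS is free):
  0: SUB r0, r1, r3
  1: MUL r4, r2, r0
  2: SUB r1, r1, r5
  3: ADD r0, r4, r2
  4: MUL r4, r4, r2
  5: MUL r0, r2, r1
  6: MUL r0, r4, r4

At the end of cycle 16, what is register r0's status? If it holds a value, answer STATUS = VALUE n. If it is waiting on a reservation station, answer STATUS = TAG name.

STATUS = VALUE 0

c1: issue SUB r0<-Add1 | r0:Add1,r1:7,r2:5,r3:7,r4:5,r5:4
c2: issue MUL r4<-Mul1 | r0:Add1,r1:7,r2:5,r3:7,r4:Mul1,r5:4
c3: CDB Add1=0; issue SUB r1<-Add1 | r0:0,r1:Add1,r2:5,r3:7,r4:Mul1,r5:4
c4: issue ADD r0<-Add2 | r0:Add2,r1:Add1,r2:5,r3:7,r4:Mul1,r5:4
c5: CDB Add1=3; issue MUL r4<-Mul2 | r0:Add2,r1:3,r2:5,r3:7,r4:Mul2,r5:4
c6: stall | r0:Add2,r1:3,r2:5,r3:7,r4:Mul2,r5:4
c7: CDB Mul1=0; issue MUL r0<-Mul1 | r0:Mul1,r1:3,r2:5,r3:7,r4:Mul2,r5:4
c8: stall | r0:Mul1,r1:3,r2:5,r3:7,r4:Mul2,r5:4
c9: CDB Add2=5; stall | r0:Mul1,r1:3,r2:5,r3:7,r4:Mul2,r5:4
c10: stall | r0:Mul1,r1:3,r2:5,r3:7,r4:Mul2,r5:4
c11: CDB Mul1=15; issue MUL r0<-Mul1 | r0:Mul1,r1:3,r2:5,r3:7,r4:Mul2,r5:4
c12: CDB Mul2=0 | r0:Mul1,r1:3,r2:5,r3:7,r4:0,r5:4
c13: - | r0:Mul1,r1:3,r2:5,r3:7,r4:0,r5:4
c14: - | r0:Mul1,r1:3,r2:5,r3:7,r4:0,r5:4
c15: - | r0:Mul1,r1:3,r2:5,r3:7,r4:0,r5:4
c16: CDB Mul1=0 | r0:0,r1:3,r2:5,r3:7,r4:0,r5:4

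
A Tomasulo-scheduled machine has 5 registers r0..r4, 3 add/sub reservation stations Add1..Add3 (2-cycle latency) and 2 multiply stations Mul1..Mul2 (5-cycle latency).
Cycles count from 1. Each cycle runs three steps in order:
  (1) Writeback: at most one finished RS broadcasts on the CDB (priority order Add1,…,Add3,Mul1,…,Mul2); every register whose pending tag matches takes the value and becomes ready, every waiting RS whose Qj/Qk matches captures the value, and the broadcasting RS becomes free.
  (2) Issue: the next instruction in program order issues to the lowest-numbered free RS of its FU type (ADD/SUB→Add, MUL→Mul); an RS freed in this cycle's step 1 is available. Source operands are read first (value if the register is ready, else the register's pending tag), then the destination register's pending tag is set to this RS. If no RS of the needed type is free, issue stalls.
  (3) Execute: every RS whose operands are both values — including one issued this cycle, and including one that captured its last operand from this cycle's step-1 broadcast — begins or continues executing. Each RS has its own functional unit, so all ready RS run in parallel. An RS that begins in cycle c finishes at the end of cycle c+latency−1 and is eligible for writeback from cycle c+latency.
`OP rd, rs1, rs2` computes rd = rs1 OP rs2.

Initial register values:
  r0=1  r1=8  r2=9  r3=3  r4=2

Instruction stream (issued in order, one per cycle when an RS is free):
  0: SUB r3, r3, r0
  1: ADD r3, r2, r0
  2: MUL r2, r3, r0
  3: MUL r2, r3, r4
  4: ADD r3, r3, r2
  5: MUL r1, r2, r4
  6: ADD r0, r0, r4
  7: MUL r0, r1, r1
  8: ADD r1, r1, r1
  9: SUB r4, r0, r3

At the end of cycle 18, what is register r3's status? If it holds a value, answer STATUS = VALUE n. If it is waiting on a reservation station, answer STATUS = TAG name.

STATUS = VALUE 30

c1: issue SUB r3<-Add1 | r0:1,r1:8,r2:9,r3:Add1,r4:2
c2: issue ADD r3<-Add2 | r0:1,r1:8,r2:9,r3:Add2,r4:2
c3: CDB Add1=2; issue MUL r2<-Mul1 | r0:1,r1:8,r2:Mul1,r3:Add2,r4:2
c4: CDB Add2=10; issue MUL r2<-Mul2 | r0:1,r1:8,r2:Mul2,r3:10,r4:2
c5: issue ADD r3<-Add1 | r0:1,r1:8,r2:Mul2,r3:Add1,r4:2
c6: stall | r0:1,r1:8,r2:Mul2,r3:Add1,r4:2
c7: stall | r0:1,r1:8,r2:Mul2,r3:Add1,r4:2
c8: stall | r0:1,r1:8,r2:Mul2,r3:Add1,r4:2
c9: CDB Mul1=10; issue MUL r1<-Mul1 | r0:1,r1:Mul1,r2:Mul2,r3:Add1,r4:2
c10: CDB Mul2=20; issue ADD r0<-Add2 | r0:Add2,r1:Mul1,r2:20,r3:Add1,r4:2
c11: issue MUL r0<-Mul2 | r0:Mul2,r1:Mul1,r2:20,r3:Add1,r4:2
c12: CDB Add1=30; issue ADD r1<-Add1 | r0:Mul2,r1:Add1,r2:20,r3:30,r4:2
c13: CDB Add2=3; issue SUB r4<-Add2 | r0:Mul2,r1:Add1,r2:20,r3:30,r4:Add2
c14: - | r0:Mul2,r1:Add1,r2:20,r3:30,r4:Add2
c15: CDB Mul1=40 | r0:Mul2,r1:Add1,r2:20,r3:30,r4:Add2
c16: - | r0:Mul2,r1:Add1,r2:20,r3:30,r4:Add2
c17: CDB Add1=80 | r0:Mul2,r1:80,r2:20,r3:30,r4:Add2
c18: - | r0:Mul2,r1:80,r2:20,r3:30,r4:Add2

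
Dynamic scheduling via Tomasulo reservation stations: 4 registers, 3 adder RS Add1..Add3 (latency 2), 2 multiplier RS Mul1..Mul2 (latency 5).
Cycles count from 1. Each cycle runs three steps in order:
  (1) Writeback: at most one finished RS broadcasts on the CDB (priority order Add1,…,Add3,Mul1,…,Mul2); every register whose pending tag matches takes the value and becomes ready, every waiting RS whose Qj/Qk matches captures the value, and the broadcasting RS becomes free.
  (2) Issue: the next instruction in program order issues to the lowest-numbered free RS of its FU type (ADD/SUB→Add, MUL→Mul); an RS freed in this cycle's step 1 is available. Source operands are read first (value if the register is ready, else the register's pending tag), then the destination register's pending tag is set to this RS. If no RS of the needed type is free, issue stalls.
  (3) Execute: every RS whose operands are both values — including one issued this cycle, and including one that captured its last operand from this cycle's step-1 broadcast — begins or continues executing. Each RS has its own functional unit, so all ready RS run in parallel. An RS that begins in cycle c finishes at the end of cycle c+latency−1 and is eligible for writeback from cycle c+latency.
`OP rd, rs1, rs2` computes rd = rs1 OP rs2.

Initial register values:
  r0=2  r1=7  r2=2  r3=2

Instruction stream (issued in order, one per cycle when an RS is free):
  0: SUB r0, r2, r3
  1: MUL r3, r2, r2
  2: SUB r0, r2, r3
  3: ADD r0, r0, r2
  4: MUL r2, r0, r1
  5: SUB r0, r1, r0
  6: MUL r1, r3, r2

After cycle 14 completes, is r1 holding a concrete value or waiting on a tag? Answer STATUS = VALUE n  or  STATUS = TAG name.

STATUS = TAG Mul1

  c1: issue SUB r0<-Add1  regs: r0:Add1,r1:7,r2:2,r3:2
  c2: issue MUL r3<-Mul1  regs: r0:Add1,r1:7,r2:2,r3:Mul1
  c3: CDB Add1=0; issue SUB r0<-Add1  regs: r0:Add1,r1:7,r2:2,r3:Mul1
  c4: issue ADD r0<-Add2  regs: r0:Add2,r1:7,r2:2,r3:Mul1
  c5: issue MUL r2<-Mul2  regs: r0:Add2,r1:7,r2:Mul2,r3:Mul1
  c6: issue SUB r0<-Add3  regs: r0:Add3,r1:7,r2:Mul2,r3:Mul1
  c7: CDB Mul1=4; issue MUL r1<-Mul1  regs: r0:Add3,r1:Mul1,r2:Mul2,r3:4
  c8: -  regs: r0:Add3,r1:Mul1,r2:Mul2,r3:4
  c9: CDB Add1=-2  regs: r0:Add3,r1:Mul1,r2:Mul2,r3:4
  c10: -  regs: r0:Add3,r1:Mul1,r2:Mul2,r3:4
  c11: CDB Add2=0  regs: r0:Add3,r1:Mul1,r2:Mul2,r3:4
  c12: -  regs: r0:Add3,r1:Mul1,r2:Mul2,r3:4
  c13: CDB Add3=7  regs: r0:7,r1:Mul1,r2:Mul2,r3:4
  c14: -  regs: r0:7,r1:Mul1,r2:Mul2,r3:4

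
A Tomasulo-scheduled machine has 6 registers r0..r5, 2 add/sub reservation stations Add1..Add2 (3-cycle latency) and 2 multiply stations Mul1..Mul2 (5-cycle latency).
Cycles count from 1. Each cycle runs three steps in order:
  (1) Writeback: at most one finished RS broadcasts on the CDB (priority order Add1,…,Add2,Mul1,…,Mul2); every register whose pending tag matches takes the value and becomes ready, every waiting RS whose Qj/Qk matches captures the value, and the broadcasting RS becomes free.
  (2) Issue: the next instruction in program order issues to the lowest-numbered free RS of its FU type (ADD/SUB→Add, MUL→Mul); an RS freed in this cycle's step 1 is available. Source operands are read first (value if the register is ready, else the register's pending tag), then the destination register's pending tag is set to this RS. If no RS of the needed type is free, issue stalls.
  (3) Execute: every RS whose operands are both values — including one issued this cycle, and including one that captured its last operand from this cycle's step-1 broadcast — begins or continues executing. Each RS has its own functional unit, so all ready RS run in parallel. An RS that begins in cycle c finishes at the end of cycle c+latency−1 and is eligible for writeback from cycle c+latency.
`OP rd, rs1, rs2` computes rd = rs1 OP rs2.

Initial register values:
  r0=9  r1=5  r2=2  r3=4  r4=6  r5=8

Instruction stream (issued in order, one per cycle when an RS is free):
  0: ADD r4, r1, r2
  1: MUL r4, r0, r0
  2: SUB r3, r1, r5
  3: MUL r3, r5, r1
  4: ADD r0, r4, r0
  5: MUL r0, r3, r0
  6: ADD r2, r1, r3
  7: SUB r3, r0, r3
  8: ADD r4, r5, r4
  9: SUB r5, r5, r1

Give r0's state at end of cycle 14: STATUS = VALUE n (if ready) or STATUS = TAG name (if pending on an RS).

  c1: issue ADD r4<-Add1  regs: r0:9,r1:5,r2:2,r3:4,r4:Add1,r5:8
  c2: issue MUL r4<-Mul1  regs: r0:9,r1:5,r2:2,r3:4,r4:Mul1,r5:8
  c3: issue SUB r3<-Add2  regs: r0:9,r1:5,r2:2,r3:Add2,r4:Mul1,r5:8
  c4: CDB Add1=7; issue MUL r3<-Mul2  regs: r0:9,r1:5,r2:2,r3:Mul2,r4:Mul1,r5:8
  c5: issue ADD r0<-Add1  regs: r0:Add1,r1:5,r2:2,r3:Mul2,r4:Mul1,r5:8
  c6: CDB Add2=-3; stall  regs: r0:Add1,r1:5,r2:2,r3:Mul2,r4:Mul1,r5:8
  c7: CDB Mul1=81; issue MUL r0<-Mul1  regs: r0:Mul1,r1:5,r2:2,r3:Mul2,r4:81,r5:8
  c8: issue ADD r2<-Add2  regs: r0:Mul1,r1:5,r2:Add2,r3:Mul2,r4:81,r5:8
  c9: CDB Mul2=40; stall  regs: r0:Mul1,r1:5,r2:Add2,r3:40,r4:81,r5:8
  c10: CDB Add1=90; issue SUB r3<-Add1  regs: r0:Mul1,r1:5,r2:Add2,r3:Add1,r4:81,r5:8
  c11: stall  regs: r0:Mul1,r1:5,r2:Add2,r3:Add1,r4:81,r5:8
  c12: CDB Add2=45; issue ADD r4<-Add2  regs: r0:Mul1,r1:5,r2:45,r3:Add1,r4:Add2,r5:8
  c13: stall  regs: r0:Mul1,r1:5,r2:45,r3:Add1,r4:Add2,r5:8
  c14: stall  regs: r0:Mul1,r1:5,r2:45,r3:Add1,r4:Add2,r5:8

STATUS = TAG Mul1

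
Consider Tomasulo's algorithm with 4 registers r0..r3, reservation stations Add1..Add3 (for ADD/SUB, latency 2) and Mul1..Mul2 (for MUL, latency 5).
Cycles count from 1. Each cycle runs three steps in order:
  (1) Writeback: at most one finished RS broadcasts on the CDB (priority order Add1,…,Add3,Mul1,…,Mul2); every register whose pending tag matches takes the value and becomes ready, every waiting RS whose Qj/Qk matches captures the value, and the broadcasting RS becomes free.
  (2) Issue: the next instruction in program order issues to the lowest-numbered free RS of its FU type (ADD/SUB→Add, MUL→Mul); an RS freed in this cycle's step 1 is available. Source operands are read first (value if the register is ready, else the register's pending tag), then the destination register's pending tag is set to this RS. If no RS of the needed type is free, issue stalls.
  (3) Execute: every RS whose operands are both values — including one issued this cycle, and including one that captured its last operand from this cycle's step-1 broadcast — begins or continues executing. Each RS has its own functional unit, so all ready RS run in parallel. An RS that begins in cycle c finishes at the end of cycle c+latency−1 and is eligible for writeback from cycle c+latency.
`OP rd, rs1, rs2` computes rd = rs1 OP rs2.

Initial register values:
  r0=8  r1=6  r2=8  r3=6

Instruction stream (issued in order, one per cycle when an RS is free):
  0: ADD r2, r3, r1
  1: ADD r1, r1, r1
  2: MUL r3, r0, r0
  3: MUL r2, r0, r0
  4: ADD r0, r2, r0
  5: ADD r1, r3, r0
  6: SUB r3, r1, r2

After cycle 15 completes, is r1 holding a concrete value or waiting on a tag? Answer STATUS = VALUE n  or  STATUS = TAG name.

STATUS = VALUE 136

c1: issue ADD r2<-Add1 | r0:8,r1:6,r2:Add1,r3:6
c2: issue ADD r1<-Add2 | r0:8,r1:Add2,r2:Add1,r3:6
c3: CDB Add1=12; issue MUL r3<-Mul1 | r0:8,r1:Add2,r2:12,r3:Mul1
c4: CDB Add2=12; issue MUL r2<-Mul2 | r0:8,r1:12,r2:Mul2,r3:Mul1
c5: issue ADD r0<-Add1 | r0:Add1,r1:12,r2:Mul2,r3:Mul1
c6: issue ADD r1<-Add2 | r0:Add1,r1:Add2,r2:Mul2,r3:Mul1
c7: issue SUB r3<-Add3 | r0:Add1,r1:Add2,r2:Mul2,r3:Add3
c8: CDB Mul1=64 | r0:Add1,r1:Add2,r2:Mul2,r3:Add3
c9: CDB Mul2=64 | r0:Add1,r1:Add2,r2:64,r3:Add3
c10: - | r0:Add1,r1:Add2,r2:64,r3:Add3
c11: CDB Add1=72 | r0:72,r1:Add2,r2:64,r3:Add3
c12: - | r0:72,r1:Add2,r2:64,r3:Add3
c13: CDB Add2=136 | r0:72,r1:136,r2:64,r3:Add3
c14: - | r0:72,r1:136,r2:64,r3:Add3
c15: CDB Add3=72 | r0:72,r1:136,r2:64,r3:72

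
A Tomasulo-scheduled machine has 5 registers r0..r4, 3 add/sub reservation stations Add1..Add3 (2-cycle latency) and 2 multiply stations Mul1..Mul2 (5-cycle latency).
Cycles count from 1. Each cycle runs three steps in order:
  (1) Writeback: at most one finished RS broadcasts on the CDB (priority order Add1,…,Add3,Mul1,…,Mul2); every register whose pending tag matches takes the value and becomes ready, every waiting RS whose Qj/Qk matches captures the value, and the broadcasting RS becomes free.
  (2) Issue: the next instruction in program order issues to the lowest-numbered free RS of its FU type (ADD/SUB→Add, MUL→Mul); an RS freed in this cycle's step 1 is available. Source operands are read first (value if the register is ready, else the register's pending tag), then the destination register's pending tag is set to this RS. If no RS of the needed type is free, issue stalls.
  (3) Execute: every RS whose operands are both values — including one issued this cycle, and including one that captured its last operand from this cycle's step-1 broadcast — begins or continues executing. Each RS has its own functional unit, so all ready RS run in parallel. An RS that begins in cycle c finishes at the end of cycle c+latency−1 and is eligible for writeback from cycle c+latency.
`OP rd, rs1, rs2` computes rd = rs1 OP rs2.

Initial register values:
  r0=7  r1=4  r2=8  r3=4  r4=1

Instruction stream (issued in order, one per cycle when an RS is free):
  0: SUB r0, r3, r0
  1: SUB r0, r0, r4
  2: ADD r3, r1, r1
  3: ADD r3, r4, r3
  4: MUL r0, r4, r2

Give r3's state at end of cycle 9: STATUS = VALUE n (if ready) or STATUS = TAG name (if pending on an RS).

  c1: issue SUB r0<-Add1  regs: r0:Add1,r1:4,r2:8,r3:4,r4:1
  c2: issue SUB r0<-Add2  regs: r0:Add2,r1:4,r2:8,r3:4,r4:1
  c3: CDB Add1=-3; issue ADD r3<-Add1  regs: r0:Add2,r1:4,r2:8,r3:Add1,r4:1
  c4: issue ADD r3<-Add3  regs: r0:Add2,r1:4,r2:8,r3:Add3,r4:1
  c5: CDB Add1=8; issue MUL r0<-Mul1  regs: r0:Mul1,r1:4,r2:8,r3:Add3,r4:1
  c6: CDB Add2=-4  regs: r0:Mul1,r1:4,r2:8,r3:Add3,r4:1
  c7: CDB Add3=9  regs: r0:Mul1,r1:4,r2:8,r3:9,r4:1
  c8: -  regs: r0:Mul1,r1:4,r2:8,r3:9,r4:1
  c9: -  regs: r0:Mul1,r1:4,r2:8,r3:9,r4:1

STATUS = VALUE 9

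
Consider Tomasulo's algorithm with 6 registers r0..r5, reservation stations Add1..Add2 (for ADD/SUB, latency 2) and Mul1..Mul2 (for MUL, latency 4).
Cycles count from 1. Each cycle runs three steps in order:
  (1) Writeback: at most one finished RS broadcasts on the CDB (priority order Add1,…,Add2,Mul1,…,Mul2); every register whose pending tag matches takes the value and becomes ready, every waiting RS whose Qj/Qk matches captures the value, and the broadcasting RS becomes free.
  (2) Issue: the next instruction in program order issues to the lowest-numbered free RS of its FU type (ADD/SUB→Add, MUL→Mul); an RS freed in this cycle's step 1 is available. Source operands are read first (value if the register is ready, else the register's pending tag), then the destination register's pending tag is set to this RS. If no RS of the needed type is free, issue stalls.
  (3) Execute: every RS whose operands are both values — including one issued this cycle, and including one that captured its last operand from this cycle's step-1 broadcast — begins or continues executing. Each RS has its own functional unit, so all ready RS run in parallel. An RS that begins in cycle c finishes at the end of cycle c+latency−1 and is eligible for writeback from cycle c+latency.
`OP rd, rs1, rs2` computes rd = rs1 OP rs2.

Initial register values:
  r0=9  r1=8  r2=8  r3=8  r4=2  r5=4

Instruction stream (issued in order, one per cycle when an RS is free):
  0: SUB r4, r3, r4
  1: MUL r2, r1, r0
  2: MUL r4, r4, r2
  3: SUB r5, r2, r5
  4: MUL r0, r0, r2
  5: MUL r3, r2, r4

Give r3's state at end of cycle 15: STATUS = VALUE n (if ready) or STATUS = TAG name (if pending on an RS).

STATUS = VALUE 31104

c1: issue SUB r4<-Add1 | r0:9,r1:8,r2:8,r3:8,r4:Add1,r5:4
c2: issue MUL r2<-Mul1 | r0:9,r1:8,r2:Mul1,r3:8,r4:Add1,r5:4
c3: CDB Add1=6; issue MUL r4<-Mul2 | r0:9,r1:8,r2:Mul1,r3:8,r4:Mul2,r5:4
c4: issue SUB r5<-Add1 | r0:9,r1:8,r2:Mul1,r3:8,r4:Mul2,r5:Add1
c5: stall | r0:9,r1:8,r2:Mul1,r3:8,r4:Mul2,r5:Add1
c6: CDB Mul1=72; issue MUL r0<-Mul1 | r0:Mul1,r1:8,r2:72,r3:8,r4:Mul2,r5:Add1
c7: stall | r0:Mul1,r1:8,r2:72,r3:8,r4:Mul2,r5:Add1
c8: CDB Add1=68; stall | r0:Mul1,r1:8,r2:72,r3:8,r4:Mul2,r5:68
c9: stall | r0:Mul1,r1:8,r2:72,r3:8,r4:Mul2,r5:68
c10: CDB Mul1=648; issue MUL r3<-Mul1 | r0:648,r1:8,r2:72,r3:Mul1,r4:Mul2,r5:68
c11: CDB Mul2=432 | r0:648,r1:8,r2:72,r3:Mul1,r4:432,r5:68
c12: - | r0:648,r1:8,r2:72,r3:Mul1,r4:432,r5:68
c13: - | r0:648,r1:8,r2:72,r3:Mul1,r4:432,r5:68
c14: - | r0:648,r1:8,r2:72,r3:Mul1,r4:432,r5:68
c15: CDB Mul1=31104 | r0:648,r1:8,r2:72,r3:31104,r4:432,r5:68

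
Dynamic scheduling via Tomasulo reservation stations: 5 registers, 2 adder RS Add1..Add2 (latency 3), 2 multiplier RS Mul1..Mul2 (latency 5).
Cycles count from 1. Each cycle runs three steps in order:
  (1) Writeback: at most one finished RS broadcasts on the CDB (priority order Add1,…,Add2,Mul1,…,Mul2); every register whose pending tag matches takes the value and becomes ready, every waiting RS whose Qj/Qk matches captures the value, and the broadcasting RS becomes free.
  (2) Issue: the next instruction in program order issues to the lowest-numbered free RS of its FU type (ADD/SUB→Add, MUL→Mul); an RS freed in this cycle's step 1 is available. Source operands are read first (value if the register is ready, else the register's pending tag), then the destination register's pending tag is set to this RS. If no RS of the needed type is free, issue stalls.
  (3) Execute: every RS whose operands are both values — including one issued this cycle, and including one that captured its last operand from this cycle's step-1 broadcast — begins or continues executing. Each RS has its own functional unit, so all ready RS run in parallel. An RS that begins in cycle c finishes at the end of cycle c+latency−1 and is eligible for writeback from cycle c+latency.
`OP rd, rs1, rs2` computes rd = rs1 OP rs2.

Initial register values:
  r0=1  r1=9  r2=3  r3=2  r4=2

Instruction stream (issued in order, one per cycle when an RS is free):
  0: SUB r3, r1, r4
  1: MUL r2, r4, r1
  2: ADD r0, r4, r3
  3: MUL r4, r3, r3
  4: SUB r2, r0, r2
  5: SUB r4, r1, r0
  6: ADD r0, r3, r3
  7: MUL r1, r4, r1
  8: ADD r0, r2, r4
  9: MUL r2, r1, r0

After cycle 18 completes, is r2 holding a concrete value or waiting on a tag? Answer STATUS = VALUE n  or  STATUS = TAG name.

  c1: issue SUB r3<-Add1  regs: r0:1,r1:9,r2:3,r3:Add1,r4:2
  c2: issue MUL r2<-Mul1  regs: r0:1,r1:9,r2:Mul1,r3:Add1,r4:2
  c3: issue ADD r0<-Add2  regs: r0:Add2,r1:9,r2:Mul1,r3:Add1,r4:2
  c4: CDB Add1=7; issue MUL r4<-Mul2  regs: r0:Add2,r1:9,r2:Mul1,r3:7,r4:Mul2
  c5: issue SUB r2<-Add1  regs: r0:Add2,r1:9,r2:Add1,r3:7,r4:Mul2
  c6: stall  regs: r0:Add2,r1:9,r2:Add1,r3:7,r4:Mul2
  c7: CDB Add2=9; issue SUB r4<-Add2  regs: r0:9,r1:9,r2:Add1,r3:7,r4:Add2
  c8: CDB Mul1=18; stall  regs: r0:9,r1:9,r2:Add1,r3:7,r4:Add2
  c9: CDB Mul2=49; stall  regs: r0:9,r1:9,r2:Add1,r3:7,r4:Add2
  c10: CDB Add2=0; issue ADD r0<-Add2  regs: r0:Add2,r1:9,r2:Add1,r3:7,r4:0
  c11: CDB Add1=-9; issue MUL r1<-Mul1  regs: r0:Add2,r1:Mul1,r2:-9,r3:7,r4:0
  c12: issue ADD r0<-Add1  regs: r0:Add1,r1:Mul1,r2:-9,r3:7,r4:0
  c13: CDB Add2=14; issue MUL r2<-Mul2  regs: r0:Add1,r1:Mul1,r2:Mul2,r3:7,r4:0
  c14: -  regs: r0:Add1,r1:Mul1,r2:Mul2,r3:7,r4:0
  c15: CDB Add1=-9  regs: r0:-9,r1:Mul1,r2:Mul2,r3:7,r4:0
  c16: CDB Mul1=0  regs: r0:-9,r1:0,r2:Mul2,r3:7,r4:0
  c17: -  regs: r0:-9,r1:0,r2:Mul2,r3:7,r4:0
  c18: -  regs: r0:-9,r1:0,r2:Mul2,r3:7,r4:0

STATUS = TAG Mul2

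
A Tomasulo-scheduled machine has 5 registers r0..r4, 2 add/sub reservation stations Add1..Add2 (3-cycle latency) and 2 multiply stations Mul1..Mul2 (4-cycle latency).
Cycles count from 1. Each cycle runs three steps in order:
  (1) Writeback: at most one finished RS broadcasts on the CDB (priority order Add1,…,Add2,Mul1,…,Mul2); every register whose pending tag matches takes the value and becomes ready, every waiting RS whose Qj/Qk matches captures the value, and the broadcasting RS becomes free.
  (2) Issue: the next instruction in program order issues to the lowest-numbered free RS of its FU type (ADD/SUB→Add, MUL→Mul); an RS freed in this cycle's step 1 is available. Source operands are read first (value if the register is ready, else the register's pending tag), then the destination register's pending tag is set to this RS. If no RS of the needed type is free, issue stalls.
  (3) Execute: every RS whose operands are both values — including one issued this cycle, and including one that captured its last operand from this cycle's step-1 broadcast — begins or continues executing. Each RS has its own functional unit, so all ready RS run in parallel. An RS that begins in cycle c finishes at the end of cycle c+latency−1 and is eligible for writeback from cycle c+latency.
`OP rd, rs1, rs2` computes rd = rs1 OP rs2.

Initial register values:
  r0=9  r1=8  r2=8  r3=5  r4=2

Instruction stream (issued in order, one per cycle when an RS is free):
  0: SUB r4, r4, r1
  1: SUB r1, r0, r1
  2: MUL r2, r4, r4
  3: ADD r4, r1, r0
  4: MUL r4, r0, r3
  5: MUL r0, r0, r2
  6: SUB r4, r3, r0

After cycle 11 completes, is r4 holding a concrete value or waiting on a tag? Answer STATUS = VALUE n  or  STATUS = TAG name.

STATUS = TAG Add1

cycle 1: issue SUB r4<-Add1 // r0:9,r1:8,r2:8,r3:5,r4:Add1
cycle 2: issue SUB r1<-Add2 // r0:9,r1:Add2,r2:8,r3:5,r4:Add1
cycle 3: issue MUL r2<-Mul1 // r0:9,r1:Add2,r2:Mul1,r3:5,r4:Add1
cycle 4: CDB Add1=-6; issue ADD r4<-Add1 // r0:9,r1:Add2,r2:Mul1,r3:5,r4:Add1
cycle 5: CDB Add2=1; issue MUL r4<-Mul2 // r0:9,r1:1,r2:Mul1,r3:5,r4:Mul2
cycle 6: stall // r0:9,r1:1,r2:Mul1,r3:5,r4:Mul2
cycle 7: stall // r0:9,r1:1,r2:Mul1,r3:5,r4:Mul2
cycle 8: CDB Add1=10; stall // r0:9,r1:1,r2:Mul1,r3:5,r4:Mul2
cycle 9: CDB Mul1=36; issue MUL r0<-Mul1 // r0:Mul1,r1:1,r2:36,r3:5,r4:Mul2
cycle 10: CDB Mul2=45; issue SUB r4<-Add1 // r0:Mul1,r1:1,r2:36,r3:5,r4:Add1
cycle 11: - // r0:Mul1,r1:1,r2:36,r3:5,r4:Add1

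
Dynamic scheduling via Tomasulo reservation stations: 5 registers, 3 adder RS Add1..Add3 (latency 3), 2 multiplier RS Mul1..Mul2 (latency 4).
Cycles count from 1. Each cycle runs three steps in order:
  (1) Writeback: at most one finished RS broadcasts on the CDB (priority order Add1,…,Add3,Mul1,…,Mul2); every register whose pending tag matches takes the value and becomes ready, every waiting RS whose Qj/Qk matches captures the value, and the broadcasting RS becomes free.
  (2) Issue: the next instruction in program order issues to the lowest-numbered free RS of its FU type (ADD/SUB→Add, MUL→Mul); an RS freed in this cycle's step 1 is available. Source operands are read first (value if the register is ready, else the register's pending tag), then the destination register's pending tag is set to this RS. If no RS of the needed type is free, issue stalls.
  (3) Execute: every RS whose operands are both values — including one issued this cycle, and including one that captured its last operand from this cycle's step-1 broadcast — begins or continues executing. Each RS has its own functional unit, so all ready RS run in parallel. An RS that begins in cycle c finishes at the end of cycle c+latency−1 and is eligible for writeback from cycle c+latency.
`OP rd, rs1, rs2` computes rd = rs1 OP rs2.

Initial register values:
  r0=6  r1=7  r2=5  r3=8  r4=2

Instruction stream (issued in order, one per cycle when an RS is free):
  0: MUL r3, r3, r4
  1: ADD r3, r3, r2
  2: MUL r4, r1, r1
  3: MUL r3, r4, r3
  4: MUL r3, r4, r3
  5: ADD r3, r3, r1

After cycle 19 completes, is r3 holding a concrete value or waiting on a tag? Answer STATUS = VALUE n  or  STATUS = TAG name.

cycle 1: issue MUL r3<-Mul1 // r0:6,r1:7,r2:5,r3:Mul1,r4:2
cycle 2: issue ADD r3<-Add1 // r0:6,r1:7,r2:5,r3:Add1,r4:2
cycle 3: issue MUL r4<-Mul2 // r0:6,r1:7,r2:5,r3:Add1,r4:Mul2
cycle 4: stall // r0:6,r1:7,r2:5,r3:Add1,r4:Mul2
cycle 5: CDB Mul1=16; issue MUL r3<-Mul1 // r0:6,r1:7,r2:5,r3:Mul1,r4:Mul2
cycle 6: stall // r0:6,r1:7,r2:5,r3:Mul1,r4:Mul2
cycle 7: CDB Mul2=49; issue MUL r3<-Mul2 // r0:6,r1:7,r2:5,r3:Mul2,r4:49
cycle 8: CDB Add1=21; issue ADD r3<-Add1 // r0:6,r1:7,r2:5,r3:Add1,r4:49
cycle 9: - // r0:6,r1:7,r2:5,r3:Add1,r4:49
cycle 10: - // r0:6,r1:7,r2:5,r3:Add1,r4:49
cycle 11: - // r0:6,r1:7,r2:5,r3:Add1,r4:49
cycle 12: CDB Mul1=1029 // r0:6,r1:7,r2:5,r3:Add1,r4:49
cycle 13: - // r0:6,r1:7,r2:5,r3:Add1,r4:49
cycle 14: - // r0:6,r1:7,r2:5,r3:Add1,r4:49
cycle 15: - // r0:6,r1:7,r2:5,r3:Add1,r4:49
cycle 16: CDB Mul2=50421 // r0:6,r1:7,r2:5,r3:Add1,r4:49
cycle 17: - // r0:6,r1:7,r2:5,r3:Add1,r4:49
cycle 18: - // r0:6,r1:7,r2:5,r3:Add1,r4:49
cycle 19: CDB Add1=50428 // r0:6,r1:7,r2:5,r3:50428,r4:49

STATUS = VALUE 50428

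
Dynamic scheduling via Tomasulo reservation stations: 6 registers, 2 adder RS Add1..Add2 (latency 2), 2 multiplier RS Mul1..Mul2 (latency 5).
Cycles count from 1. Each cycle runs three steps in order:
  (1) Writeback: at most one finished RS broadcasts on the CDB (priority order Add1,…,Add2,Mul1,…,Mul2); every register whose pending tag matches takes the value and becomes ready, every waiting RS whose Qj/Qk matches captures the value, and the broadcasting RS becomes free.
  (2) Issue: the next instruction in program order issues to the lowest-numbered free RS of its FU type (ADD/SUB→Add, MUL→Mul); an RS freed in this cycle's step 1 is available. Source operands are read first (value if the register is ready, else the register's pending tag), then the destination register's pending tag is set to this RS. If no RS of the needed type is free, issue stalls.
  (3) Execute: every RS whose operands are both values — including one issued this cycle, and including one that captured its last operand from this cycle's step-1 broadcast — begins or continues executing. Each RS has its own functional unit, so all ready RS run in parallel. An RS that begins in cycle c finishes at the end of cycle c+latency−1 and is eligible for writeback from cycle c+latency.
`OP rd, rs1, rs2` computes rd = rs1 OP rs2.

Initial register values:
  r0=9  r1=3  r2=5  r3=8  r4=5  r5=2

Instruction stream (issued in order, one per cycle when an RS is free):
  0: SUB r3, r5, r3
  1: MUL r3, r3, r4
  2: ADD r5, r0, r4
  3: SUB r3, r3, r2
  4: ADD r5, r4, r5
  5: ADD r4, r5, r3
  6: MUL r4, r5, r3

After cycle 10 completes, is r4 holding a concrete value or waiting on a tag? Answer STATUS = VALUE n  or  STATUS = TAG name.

STATUS = TAG Mul1

c1: issue SUB r3<-Add1 | r0:9,r1:3,r2:5,r3:Add1,r4:5,r5:2
c2: issue MUL r3<-Mul1 | r0:9,r1:3,r2:5,r3:Mul1,r4:5,r5:2
c3: CDB Add1=-6; issue ADD r5<-Add1 | r0:9,r1:3,r2:5,r3:Mul1,r4:5,r5:Add1
c4: issue SUB r3<-Add2 | r0:9,r1:3,r2:5,r3:Add2,r4:5,r5:Add1
c5: CDB Add1=14; issue ADD r5<-Add1 | r0:9,r1:3,r2:5,r3:Add2,r4:5,r5:Add1
c6: stall | r0:9,r1:3,r2:5,r3:Add2,r4:5,r5:Add1
c7: CDB Add1=19; issue ADD r4<-Add1 | r0:9,r1:3,r2:5,r3:Add2,r4:Add1,r5:19
c8: CDB Mul1=-30; issue MUL r4<-Mul1 | r0:9,r1:3,r2:5,r3:Add2,r4:Mul1,r5:19
c9: - | r0:9,r1:3,r2:5,r3:Add2,r4:Mul1,r5:19
c10: CDB Add2=-35 | r0:9,r1:3,r2:5,r3:-35,r4:Mul1,r5:19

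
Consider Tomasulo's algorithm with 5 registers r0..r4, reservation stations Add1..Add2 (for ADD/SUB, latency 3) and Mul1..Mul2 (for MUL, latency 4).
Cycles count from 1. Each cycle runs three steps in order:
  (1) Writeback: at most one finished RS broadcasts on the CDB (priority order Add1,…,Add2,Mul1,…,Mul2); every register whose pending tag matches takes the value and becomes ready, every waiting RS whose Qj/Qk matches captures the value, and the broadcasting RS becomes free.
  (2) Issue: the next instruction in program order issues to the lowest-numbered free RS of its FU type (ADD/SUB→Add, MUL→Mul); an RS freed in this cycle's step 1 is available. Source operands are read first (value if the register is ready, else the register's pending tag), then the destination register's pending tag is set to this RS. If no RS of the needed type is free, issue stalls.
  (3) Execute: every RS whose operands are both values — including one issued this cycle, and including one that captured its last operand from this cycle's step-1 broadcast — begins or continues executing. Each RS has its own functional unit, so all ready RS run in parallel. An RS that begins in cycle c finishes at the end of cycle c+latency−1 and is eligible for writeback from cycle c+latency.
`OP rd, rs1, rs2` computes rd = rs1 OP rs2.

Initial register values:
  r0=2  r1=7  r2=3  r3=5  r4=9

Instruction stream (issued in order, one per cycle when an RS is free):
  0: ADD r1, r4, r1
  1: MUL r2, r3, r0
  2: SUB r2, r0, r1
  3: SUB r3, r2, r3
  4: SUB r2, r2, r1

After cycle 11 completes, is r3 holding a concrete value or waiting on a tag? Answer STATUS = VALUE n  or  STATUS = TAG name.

STATUS = VALUE -19

  c1: issue ADD r1<-Add1  regs: r0:2,r1:Add1,r2:3,r3:5,r4:9
  c2: issue MUL r2<-Mul1  regs: r0:2,r1:Add1,r2:Mul1,r3:5,r4:9
  c3: issue SUB r2<-Add2  regs: r0:2,r1:Add1,r2:Add2,r3:5,r4:9
  c4: CDB Add1=16; issue SUB r3<-Add1  regs: r0:2,r1:16,r2:Add2,r3:Add1,r4:9
  c5: stall  regs: r0:2,r1:16,r2:Add2,r3:Add1,r4:9
  c6: CDB Mul1=10; stall  regs: r0:2,r1:16,r2:Add2,r3:Add1,r4:9
  c7: CDB Add2=-14; issue SUB r2<-Add2  regs: r0:2,r1:16,r2:Add2,r3:Add1,r4:9
  c8: -  regs: r0:2,r1:16,r2:Add2,r3:Add1,r4:9
  c9: -  regs: r0:2,r1:16,r2:Add2,r3:Add1,r4:9
  c10: CDB Add1=-19  regs: r0:2,r1:16,r2:Add2,r3:-19,r4:9
  c11: CDB Add2=-30  regs: r0:2,r1:16,r2:-30,r3:-19,r4:9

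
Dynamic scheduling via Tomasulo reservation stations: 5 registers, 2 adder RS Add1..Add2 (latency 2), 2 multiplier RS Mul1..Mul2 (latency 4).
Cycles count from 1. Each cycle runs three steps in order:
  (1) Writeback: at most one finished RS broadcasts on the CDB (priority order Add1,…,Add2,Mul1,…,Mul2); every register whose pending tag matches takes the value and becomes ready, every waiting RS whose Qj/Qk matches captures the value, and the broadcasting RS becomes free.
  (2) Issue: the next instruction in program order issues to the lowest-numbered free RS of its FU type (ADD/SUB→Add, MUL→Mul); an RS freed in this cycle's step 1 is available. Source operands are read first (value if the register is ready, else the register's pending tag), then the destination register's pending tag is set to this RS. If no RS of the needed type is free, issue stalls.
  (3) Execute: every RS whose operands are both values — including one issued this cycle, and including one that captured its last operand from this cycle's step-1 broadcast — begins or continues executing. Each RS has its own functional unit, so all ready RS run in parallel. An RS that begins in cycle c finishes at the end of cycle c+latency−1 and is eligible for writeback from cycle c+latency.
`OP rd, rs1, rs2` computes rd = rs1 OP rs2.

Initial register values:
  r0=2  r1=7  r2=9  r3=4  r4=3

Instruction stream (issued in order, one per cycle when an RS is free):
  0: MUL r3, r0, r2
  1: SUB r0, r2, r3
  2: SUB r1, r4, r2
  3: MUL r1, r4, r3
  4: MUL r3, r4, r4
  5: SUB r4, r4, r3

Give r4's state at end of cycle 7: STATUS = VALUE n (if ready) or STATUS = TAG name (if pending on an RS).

STATUS = TAG Add2

cycle 1: issue MUL r3<-Mul1 // r0:2,r1:7,r2:9,r3:Mul1,r4:3
cycle 2: issue SUB r0<-Add1 // r0:Add1,r1:7,r2:9,r3:Mul1,r4:3
cycle 3: issue SUB r1<-Add2 // r0:Add1,r1:Add2,r2:9,r3:Mul1,r4:3
cycle 4: issue MUL r1<-Mul2 // r0:Add1,r1:Mul2,r2:9,r3:Mul1,r4:3
cycle 5: CDB Add2=-6; stall // r0:Add1,r1:Mul2,r2:9,r3:Mul1,r4:3
cycle 6: CDB Mul1=18; issue MUL r3<-Mul1 // r0:Add1,r1:Mul2,r2:9,r3:Mul1,r4:3
cycle 7: issue SUB r4<-Add2 // r0:Add1,r1:Mul2,r2:9,r3:Mul1,r4:Add2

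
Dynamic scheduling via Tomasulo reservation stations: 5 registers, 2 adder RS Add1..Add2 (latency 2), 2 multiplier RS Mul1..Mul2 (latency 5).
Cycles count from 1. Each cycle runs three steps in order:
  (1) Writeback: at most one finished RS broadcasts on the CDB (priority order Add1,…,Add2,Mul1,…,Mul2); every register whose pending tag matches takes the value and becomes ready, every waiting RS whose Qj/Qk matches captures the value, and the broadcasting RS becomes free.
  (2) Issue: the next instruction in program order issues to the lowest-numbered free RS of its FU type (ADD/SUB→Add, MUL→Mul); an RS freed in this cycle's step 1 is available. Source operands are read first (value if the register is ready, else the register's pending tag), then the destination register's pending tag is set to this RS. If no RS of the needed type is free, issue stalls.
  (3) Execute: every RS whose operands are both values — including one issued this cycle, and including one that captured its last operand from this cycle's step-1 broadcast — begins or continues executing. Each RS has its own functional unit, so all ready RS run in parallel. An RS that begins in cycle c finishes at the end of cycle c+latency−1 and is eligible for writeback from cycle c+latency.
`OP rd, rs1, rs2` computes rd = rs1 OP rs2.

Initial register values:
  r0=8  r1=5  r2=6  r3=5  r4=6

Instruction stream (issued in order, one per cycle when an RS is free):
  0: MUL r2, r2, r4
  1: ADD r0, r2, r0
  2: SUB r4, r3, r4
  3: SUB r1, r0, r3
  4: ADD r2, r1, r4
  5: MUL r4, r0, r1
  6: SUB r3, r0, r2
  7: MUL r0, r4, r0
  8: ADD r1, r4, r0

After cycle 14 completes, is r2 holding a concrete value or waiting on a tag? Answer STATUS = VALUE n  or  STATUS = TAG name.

STATUS = VALUE 38

  c1: issue MUL r2<-Mul1  regs: r0:8,r1:5,r2:Mul1,r3:5,r4:6
  c2: issue ADD r0<-Add1  regs: r0:Add1,r1:5,r2:Mul1,r3:5,r4:6
  c3: issue SUB r4<-Add2  regs: r0:Add1,r1:5,r2:Mul1,r3:5,r4:Add2
  c4: stall  regs: r0:Add1,r1:5,r2:Mul1,r3:5,r4:Add2
  c5: CDB Add2=-1; issue SUB r1<-Add2  regs: r0:Add1,r1:Add2,r2:Mul1,r3:5,r4:-1
  c6: CDB Mul1=36; stall  regs: r0:Add1,r1:Add2,r2:36,r3:5,r4:-1
  c7: stall  regs: r0:Add1,r1:Add2,r2:36,r3:5,r4:-1
  c8: CDB Add1=44; issue ADD r2<-Add1  regs: r0:44,r1:Add2,r2:Add1,r3:5,r4:-1
  c9: issue MUL r4<-Mul1  regs: r0:44,r1:Add2,r2:Add1,r3:5,r4:Mul1
  c10: CDB Add2=39; issue SUB r3<-Add2  regs: r0:44,r1:39,r2:Add1,r3:Add2,r4:Mul1
  c11: issue MUL r0<-Mul2  regs: r0:Mul2,r1:39,r2:Add1,r3:Add2,r4:Mul1
  c12: CDB Add1=38; issue ADD r1<-Add1  regs: r0:Mul2,r1:Add1,r2:38,r3:Add2,r4:Mul1
  c13: -  regs: r0:Mul2,r1:Add1,r2:38,r3:Add2,r4:Mul1
  c14: CDB Add2=6  regs: r0:Mul2,r1:Add1,r2:38,r3:6,r4:Mul1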